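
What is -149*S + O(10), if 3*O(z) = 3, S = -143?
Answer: 21308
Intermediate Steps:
O(z) = 1 (O(z) = (⅓)*3 = 1)
-149*S + O(10) = -149*(-143) + 1 = 21307 + 1 = 21308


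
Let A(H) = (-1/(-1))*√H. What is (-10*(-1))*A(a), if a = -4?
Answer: 20*I ≈ 20.0*I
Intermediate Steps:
A(H) = √H (A(H) = (-1*(-1))*√H = 1*√H = √H)
(-10*(-1))*A(a) = (-10*(-1))*√(-4) = 10*(2*I) = 20*I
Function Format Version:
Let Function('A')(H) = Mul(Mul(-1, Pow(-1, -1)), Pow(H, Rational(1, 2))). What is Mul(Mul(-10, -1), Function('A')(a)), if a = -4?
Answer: Mul(20, I) ≈ Mul(20.000, I)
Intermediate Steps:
Function('A')(H) = Pow(H, Rational(1, 2)) (Function('A')(H) = Mul(Mul(-1, -1), Pow(H, Rational(1, 2))) = Mul(1, Pow(H, Rational(1, 2))) = Pow(H, Rational(1, 2)))
Mul(Mul(-10, -1), Function('A')(a)) = Mul(Mul(-10, -1), Pow(-4, Rational(1, 2))) = Mul(10, Mul(2, I)) = Mul(20, I)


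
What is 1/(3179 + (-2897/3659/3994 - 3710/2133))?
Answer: 31171760118/99040801125161 ≈ 0.00031474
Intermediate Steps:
1/(3179 + (-2897/3659/3994 - 3710/2133)) = 1/(3179 + (-2897*1/3659*(1/3994) - 3710*1/2133)) = 1/(3179 + (-2897/3659*1/3994 - 3710/2133)) = 1/(3179 + (-2897/14614046 - 3710/2133)) = 1/(3179 - 54224289961/31171760118) = 1/(99040801125161/31171760118) = 31171760118/99040801125161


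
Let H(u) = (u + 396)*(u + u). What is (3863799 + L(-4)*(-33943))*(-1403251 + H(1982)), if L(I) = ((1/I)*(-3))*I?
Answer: 31816792597548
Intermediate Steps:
L(I) = -3 (L(I) = (-3/I)*I = -3)
H(u) = 2*u*(396 + u) (H(u) = (396 + u)*(2*u) = 2*u*(396 + u))
(3863799 + L(-4)*(-33943))*(-1403251 + H(1982)) = (3863799 - 3*(-33943))*(-1403251 + 2*1982*(396 + 1982)) = (3863799 + 101829)*(-1403251 + 2*1982*2378) = 3965628*(-1403251 + 9426392) = 3965628*8023141 = 31816792597548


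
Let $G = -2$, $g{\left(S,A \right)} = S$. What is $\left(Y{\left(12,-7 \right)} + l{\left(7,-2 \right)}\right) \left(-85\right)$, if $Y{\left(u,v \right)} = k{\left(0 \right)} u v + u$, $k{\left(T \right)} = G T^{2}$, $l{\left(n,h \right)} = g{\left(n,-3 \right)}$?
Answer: $-1615$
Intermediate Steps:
$l{\left(n,h \right)} = n$
$k{\left(T \right)} = - 2 T^{2}$
$Y{\left(u,v \right)} = u$ ($Y{\left(u,v \right)} = - 2 \cdot 0^{2} u v + u = \left(-2\right) 0 u v + u = 0 u v + u = 0 v + u = 0 + u = u$)
$\left(Y{\left(12,-7 \right)} + l{\left(7,-2 \right)}\right) \left(-85\right) = \left(12 + 7\right) \left(-85\right) = 19 \left(-85\right) = -1615$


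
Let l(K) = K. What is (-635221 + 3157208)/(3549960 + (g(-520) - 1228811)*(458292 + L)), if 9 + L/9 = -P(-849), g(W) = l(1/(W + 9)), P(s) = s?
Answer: -1288735357/292517102103984 ≈ -4.4057e-6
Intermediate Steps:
g(W) = 1/(9 + W) (g(W) = 1/(W + 9) = 1/(9 + W))
L = 7560 (L = -81 + 9*(-1*(-849)) = -81 + 9*849 = -81 + 7641 = 7560)
(-635221 + 3157208)/(3549960 + (g(-520) - 1228811)*(458292 + L)) = (-635221 + 3157208)/(3549960 + (1/(9 - 520) - 1228811)*(458292 + 7560)) = 2521987/(3549960 + (1/(-511) - 1228811)*465852) = 2521987/(3549960 + (-1/511 - 1228811)*465852) = 2521987/(3549960 - 627922422/511*465852) = 2521987/(3549960 - 292518916133544/511) = 2521987/(-292517102103984/511) = 2521987*(-511/292517102103984) = -1288735357/292517102103984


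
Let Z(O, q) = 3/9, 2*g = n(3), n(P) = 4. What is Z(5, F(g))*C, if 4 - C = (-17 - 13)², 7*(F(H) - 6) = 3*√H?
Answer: -896/3 ≈ -298.67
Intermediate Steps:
g = 2 (g = (½)*4 = 2)
F(H) = 6 + 3*√H/7 (F(H) = 6 + (3*√H)/7 = 6 + 3*√H/7)
Z(O, q) = ⅓ (Z(O, q) = 3*(⅑) = ⅓)
C = -896 (C = 4 - (-17 - 13)² = 4 - 1*(-30)² = 4 - 1*900 = 4 - 900 = -896)
Z(5, F(g))*C = (⅓)*(-896) = -896/3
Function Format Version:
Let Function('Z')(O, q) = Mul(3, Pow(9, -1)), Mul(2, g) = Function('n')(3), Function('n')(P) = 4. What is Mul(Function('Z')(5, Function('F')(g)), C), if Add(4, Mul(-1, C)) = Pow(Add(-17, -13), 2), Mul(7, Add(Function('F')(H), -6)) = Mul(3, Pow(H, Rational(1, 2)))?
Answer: Rational(-896, 3) ≈ -298.67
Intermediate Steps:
g = 2 (g = Mul(Rational(1, 2), 4) = 2)
Function('F')(H) = Add(6, Mul(Rational(3, 7), Pow(H, Rational(1, 2)))) (Function('F')(H) = Add(6, Mul(Rational(1, 7), Mul(3, Pow(H, Rational(1, 2))))) = Add(6, Mul(Rational(3, 7), Pow(H, Rational(1, 2)))))
Function('Z')(O, q) = Rational(1, 3) (Function('Z')(O, q) = Mul(3, Rational(1, 9)) = Rational(1, 3))
C = -896 (C = Add(4, Mul(-1, Pow(Add(-17, -13), 2))) = Add(4, Mul(-1, Pow(-30, 2))) = Add(4, Mul(-1, 900)) = Add(4, -900) = -896)
Mul(Function('Z')(5, Function('F')(g)), C) = Mul(Rational(1, 3), -896) = Rational(-896, 3)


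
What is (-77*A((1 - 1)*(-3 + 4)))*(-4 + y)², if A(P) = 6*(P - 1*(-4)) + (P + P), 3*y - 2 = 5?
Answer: -15400/3 ≈ -5133.3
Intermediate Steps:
y = 7/3 (y = ⅔ + (⅓)*5 = ⅔ + 5/3 = 7/3 ≈ 2.3333)
A(P) = 24 + 8*P (A(P) = 6*(P + 4) + 2*P = 6*(4 + P) + 2*P = (24 + 6*P) + 2*P = 24 + 8*P)
(-77*A((1 - 1)*(-3 + 4)))*(-4 + y)² = (-77*(24 + 8*((1 - 1)*(-3 + 4))))*(-4 + 7/3)² = (-77*(24 + 8*(0*1)))*(-5/3)² = -77*(24 + 8*0)*(25/9) = -77*(24 + 0)*(25/9) = -77*24*(25/9) = -1848*25/9 = -15400/3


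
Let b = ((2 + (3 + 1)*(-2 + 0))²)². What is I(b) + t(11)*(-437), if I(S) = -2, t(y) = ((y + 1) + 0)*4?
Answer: -20978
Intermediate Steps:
t(y) = 4 + 4*y (t(y) = ((1 + y) + 0)*4 = (1 + y)*4 = 4 + 4*y)
b = 1296 (b = ((2 + 4*(-2))²)² = ((2 - 8)²)² = ((-6)²)² = 36² = 1296)
I(b) + t(11)*(-437) = -2 + (4 + 4*11)*(-437) = -2 + (4 + 44)*(-437) = -2 + 48*(-437) = -2 - 20976 = -20978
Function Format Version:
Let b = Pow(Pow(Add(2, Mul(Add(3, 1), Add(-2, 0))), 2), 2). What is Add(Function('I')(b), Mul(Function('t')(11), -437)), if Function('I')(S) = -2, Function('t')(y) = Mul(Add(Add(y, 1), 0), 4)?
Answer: -20978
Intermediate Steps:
Function('t')(y) = Add(4, Mul(4, y)) (Function('t')(y) = Mul(Add(Add(1, y), 0), 4) = Mul(Add(1, y), 4) = Add(4, Mul(4, y)))
b = 1296 (b = Pow(Pow(Add(2, Mul(4, -2)), 2), 2) = Pow(Pow(Add(2, -8), 2), 2) = Pow(Pow(-6, 2), 2) = Pow(36, 2) = 1296)
Add(Function('I')(b), Mul(Function('t')(11), -437)) = Add(-2, Mul(Add(4, Mul(4, 11)), -437)) = Add(-2, Mul(Add(4, 44), -437)) = Add(-2, Mul(48, -437)) = Add(-2, -20976) = -20978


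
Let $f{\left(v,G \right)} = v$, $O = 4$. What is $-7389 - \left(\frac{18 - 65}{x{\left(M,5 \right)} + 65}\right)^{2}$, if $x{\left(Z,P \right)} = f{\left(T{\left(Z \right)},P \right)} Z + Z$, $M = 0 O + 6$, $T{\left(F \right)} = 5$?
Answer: $- \frac{75377398}{10201} \approx -7389.2$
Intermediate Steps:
$M = 6$ ($M = 0 \cdot 4 + 6 = 0 + 6 = 6$)
$x{\left(Z,P \right)} = 6 Z$ ($x{\left(Z,P \right)} = 5 Z + Z = 6 Z$)
$-7389 - \left(\frac{18 - 65}{x{\left(M,5 \right)} + 65}\right)^{2} = -7389 - \left(\frac{18 - 65}{6 \cdot 6 + 65}\right)^{2} = -7389 - \left(- \frac{47}{36 + 65}\right)^{2} = -7389 - \left(- \frac{47}{101}\right)^{2} = -7389 - \frac{2209}{10201} = - \frac{75377398}{10201}$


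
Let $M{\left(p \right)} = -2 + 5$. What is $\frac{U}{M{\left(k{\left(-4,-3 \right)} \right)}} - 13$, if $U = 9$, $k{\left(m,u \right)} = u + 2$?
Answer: $-10$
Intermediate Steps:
$k{\left(m,u \right)} = 2 + u$
$M{\left(p \right)} = 3$
$\frac{U}{M{\left(k{\left(-4,-3 \right)} \right)}} - 13 = \frac{9}{3} - 13 = 9 \cdot \frac{1}{3} - 13 = 3 - 13 = -10$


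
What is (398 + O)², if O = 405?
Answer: 644809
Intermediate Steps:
(398 + O)² = (398 + 405)² = 803² = 644809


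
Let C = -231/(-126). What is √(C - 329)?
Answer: I*√11778/6 ≈ 18.088*I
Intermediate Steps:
C = 11/6 (C = -231*(-1/126) = 11/6 ≈ 1.8333)
√(C - 329) = √(11/6 - 329) = √(-1963/6) = I*√11778/6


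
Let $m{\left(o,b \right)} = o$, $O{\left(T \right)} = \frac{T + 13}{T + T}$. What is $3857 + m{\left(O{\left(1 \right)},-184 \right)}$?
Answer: $3864$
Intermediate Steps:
$O{\left(T \right)} = \frac{13 + T}{2 T}$
$3857 + m{\left(O{\left(1 \right)},-184 \right)} = 3857 + \frac{13 + 1}{2 \cdot 1} = 3857 + \frac{1}{2} \cdot 1 \cdot 14 = 3857 + 7 = 3864$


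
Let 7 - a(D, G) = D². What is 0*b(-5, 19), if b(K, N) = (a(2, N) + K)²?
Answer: 0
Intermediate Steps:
a(D, G) = 7 - D²
b(K, N) = (3 + K)² (b(K, N) = ((7 - 1*2²) + K)² = ((7 - 1*4) + K)² = ((7 - 4) + K)² = (3 + K)²)
0*b(-5, 19) = 0*(3 - 5)² = 0*(-2)² = 0*4 = 0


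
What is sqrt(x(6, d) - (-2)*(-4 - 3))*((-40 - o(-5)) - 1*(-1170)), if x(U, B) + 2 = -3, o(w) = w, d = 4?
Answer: 1135*I*sqrt(19) ≈ 4947.4*I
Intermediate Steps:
x(U, B) = -5 (x(U, B) = -2 - 3 = -5)
sqrt(x(6, d) - (-2)*(-4 - 3))*((-40 - o(-5)) - 1*(-1170)) = sqrt(-5 - (-2)*(-4 - 3))*((-40 - 1*(-5)) - 1*(-1170)) = sqrt(-5 - (-2)*(-7))*((-40 + 5) + 1170) = sqrt(-5 - 1*14)*(-35 + 1170) = sqrt(-5 - 14)*1135 = sqrt(-19)*1135 = (I*sqrt(19))*1135 = 1135*I*sqrt(19)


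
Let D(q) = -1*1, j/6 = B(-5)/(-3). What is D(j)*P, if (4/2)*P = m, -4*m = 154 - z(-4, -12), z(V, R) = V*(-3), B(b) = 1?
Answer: 71/4 ≈ 17.750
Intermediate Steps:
z(V, R) = -3*V
j = -2 (j = 6*(1/(-3)) = 6*(1*(-1/3)) = 6*(-1/3) = -2)
m = -71/2 (m = -(154 - (-3)*(-4))/4 = -(154 - 1*12)/4 = -(154 - 12)/4 = -1/4*142 = -71/2 ≈ -35.500)
D(q) = -1
P = -71/4 (P = (1/2)*(-71/2) = -71/4 ≈ -17.750)
D(j)*P = -1*(-71/4) = 71/4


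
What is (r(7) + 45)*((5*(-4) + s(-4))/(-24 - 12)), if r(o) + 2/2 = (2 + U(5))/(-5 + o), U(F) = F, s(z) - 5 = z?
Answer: 1805/72 ≈ 25.069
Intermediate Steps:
s(z) = 5 + z
r(o) = -1 + 7/(-5 + o) (r(o) = -1 + (2 + 5)/(-5 + o) = -1 + 7/(-5 + o))
(r(7) + 45)*((5*(-4) + s(-4))/(-24 - 12)) = ((12 - 1*7)/(-5 + 7) + 45)*((5*(-4) + (5 - 4))/(-24 - 12)) = ((12 - 7)/2 + 45)*((-20 + 1)/(-36)) = ((½)*5 + 45)*(-19*(-1/36)) = (5/2 + 45)*(19/36) = (95/2)*(19/36) = 1805/72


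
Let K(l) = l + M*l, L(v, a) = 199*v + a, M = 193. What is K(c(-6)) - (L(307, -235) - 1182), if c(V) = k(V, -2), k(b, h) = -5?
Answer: -60646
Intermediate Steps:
L(v, a) = a + 199*v
c(V) = -5
K(l) = 194*l (K(l) = l + 193*l = 194*l)
K(c(-6)) - (L(307, -235) - 1182) = 194*(-5) - ((-235 + 199*307) - 1182) = -970 - ((-235 + 61093) - 1182) = -970 - (60858 - 1182) = -970 - 1*59676 = -970 - 59676 = -60646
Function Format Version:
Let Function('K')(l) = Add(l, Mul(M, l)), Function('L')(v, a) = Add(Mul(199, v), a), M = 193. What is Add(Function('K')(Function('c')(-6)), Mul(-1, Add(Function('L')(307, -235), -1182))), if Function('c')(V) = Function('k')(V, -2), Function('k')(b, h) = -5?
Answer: -60646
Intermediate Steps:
Function('L')(v, a) = Add(a, Mul(199, v))
Function('c')(V) = -5
Function('K')(l) = Mul(194, l) (Function('K')(l) = Add(l, Mul(193, l)) = Mul(194, l))
Add(Function('K')(Function('c')(-6)), Mul(-1, Add(Function('L')(307, -235), -1182))) = Add(Mul(194, -5), Mul(-1, Add(Add(-235, Mul(199, 307)), -1182))) = Add(-970, Mul(-1, Add(Add(-235, 61093), -1182))) = Add(-970, Mul(-1, Add(60858, -1182))) = Add(-970, Mul(-1, 59676)) = Add(-970, -59676) = -60646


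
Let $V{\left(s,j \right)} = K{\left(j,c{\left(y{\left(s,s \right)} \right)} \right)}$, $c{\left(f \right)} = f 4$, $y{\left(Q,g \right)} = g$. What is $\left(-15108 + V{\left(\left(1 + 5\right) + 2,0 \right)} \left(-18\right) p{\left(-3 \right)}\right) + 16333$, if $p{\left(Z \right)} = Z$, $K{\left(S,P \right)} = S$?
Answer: $1225$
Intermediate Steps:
$c{\left(f \right)} = 4 f$
$V{\left(s,j \right)} = j$
$\left(-15108 + V{\left(\left(1 + 5\right) + 2,0 \right)} \left(-18\right) p{\left(-3 \right)}\right) + 16333 = \left(-15108 + 0 \left(-18\right) \left(-3\right)\right) + 16333 = \left(-15108 + 0 \left(-3\right)\right) + 16333 = \left(-15108 + 0\right) + 16333 = -15108 + 16333 = 1225$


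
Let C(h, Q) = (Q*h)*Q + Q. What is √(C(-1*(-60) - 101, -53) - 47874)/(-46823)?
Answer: -2*I*√40774/46823 ≈ -0.0086251*I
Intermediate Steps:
C(h, Q) = Q + h*Q² (C(h, Q) = h*Q² + Q = Q + h*Q²)
√(C(-1*(-60) - 101, -53) - 47874)/(-46823) = √(-53*(1 - 53*(-1*(-60) - 101)) - 47874)/(-46823) = √(-53*(1 - 53*(60 - 101)) - 47874)*(-1/46823) = √(-53*(1 - 53*(-41)) - 47874)*(-1/46823) = √(-53*(1 + 2173) - 47874)*(-1/46823) = √(-53*2174 - 47874)*(-1/46823) = √(-115222 - 47874)*(-1/46823) = √(-163096)*(-1/46823) = (2*I*√40774)*(-1/46823) = -2*I*√40774/46823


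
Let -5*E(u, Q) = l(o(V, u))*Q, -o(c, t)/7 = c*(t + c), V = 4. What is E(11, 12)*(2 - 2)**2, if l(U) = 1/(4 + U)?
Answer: 0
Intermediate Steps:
o(c, t) = -7*c*(c + t) (o(c, t) = -7*c*(t + c) = -7*c*(c + t))
E(u, Q) = -Q/(5*(-108 - 28*u)) (E(u, Q) = -Q/(5*(4 - 7*4*(4 + u))) = -Q/(5*(4 + (-112 - 28*u))) = -Q/(5*(-108 - 28*u)))
E(11, 12)*(2 - 2)**2 = ((1/20)*12/(27 + 7*11))*(2 - 2)**2 = ((1/20)*12/(27 + 77))*0**2 = ((1/20)*12/104)*0 = ((1/20)*12*(1/104))*0 = (3/520)*0 = 0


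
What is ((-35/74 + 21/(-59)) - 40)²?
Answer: 31776271081/19061956 ≈ 1667.0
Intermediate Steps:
((-35/74 + 21/(-59)) - 40)² = ((-35*1/74 + 21*(-1/59)) - 40)² = ((-35/74 - 21/59) - 40)² = (-3619/4366 - 40)² = (-178259/4366)² = 31776271081/19061956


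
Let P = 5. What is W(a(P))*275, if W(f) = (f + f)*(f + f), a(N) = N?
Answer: 27500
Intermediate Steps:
W(f) = 4*f**2 (W(f) = (2*f)*(2*f) = 4*f**2)
W(a(P))*275 = (4*5**2)*275 = (4*25)*275 = 100*275 = 27500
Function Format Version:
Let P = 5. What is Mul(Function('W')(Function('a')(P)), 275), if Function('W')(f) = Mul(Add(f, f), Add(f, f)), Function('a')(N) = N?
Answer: 27500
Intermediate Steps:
Function('W')(f) = Mul(4, Pow(f, 2)) (Function('W')(f) = Mul(Mul(2, f), Mul(2, f)) = Mul(4, Pow(f, 2)))
Mul(Function('W')(Function('a')(P)), 275) = Mul(Mul(4, Pow(5, 2)), 275) = Mul(Mul(4, 25), 275) = Mul(100, 275) = 27500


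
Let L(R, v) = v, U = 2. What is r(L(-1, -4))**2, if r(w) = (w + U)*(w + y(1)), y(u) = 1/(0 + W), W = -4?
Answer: 289/4 ≈ 72.250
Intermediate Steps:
y(u) = -1/4 (y(u) = 1/(0 - 4) = 1/(-4) = -1/4)
r(w) = (2 + w)*(-1/4 + w) (r(w) = (w + 2)*(w - 1/4) = (2 + w)*(-1/4 + w))
r(L(-1, -4))**2 = (-1/2 + (-4)**2 + (7/4)*(-4))**2 = (-1/2 + 16 - 7)**2 = (17/2)**2 = 289/4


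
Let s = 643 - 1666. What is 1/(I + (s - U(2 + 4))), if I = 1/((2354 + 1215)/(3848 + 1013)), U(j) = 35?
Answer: -3569/3771141 ≈ -0.00094640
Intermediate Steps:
s = -1023
I = 4861/3569 (I = 1/(3569/4861) = 4861/3569 ≈ 1.3620)
1/(I + (s - U(2 + 4))) = 1/(4861/3569 + (-1023 - 1*35)) = 1/(4861/3569 + (-1023 - 35)) = 1/(4861/3569 - 1058) = 1/(-3771141/3569) = -3569/3771141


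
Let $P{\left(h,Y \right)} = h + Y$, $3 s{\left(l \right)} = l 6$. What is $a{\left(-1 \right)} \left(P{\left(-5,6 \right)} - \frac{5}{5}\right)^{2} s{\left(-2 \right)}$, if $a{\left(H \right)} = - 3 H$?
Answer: $0$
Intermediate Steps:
$s{\left(l \right)} = 2 l$ ($s{\left(l \right)} = \frac{l 6}{3} = \frac{6 l}{3} = 2 l$)
$P{\left(h,Y \right)} = Y + h$
$a{\left(-1 \right)} \left(P{\left(-5,6 \right)} - \frac{5}{5}\right)^{2} s{\left(-2 \right)} = \left(-3\right) \left(-1\right) \left(\left(6 - 5\right) - \frac{5}{5}\right)^{2} \cdot 2 \left(-2\right) = 3 \left(1 - 1\right)^{2} \left(-4\right) = 3 \cdot 0^{2} \left(-4\right) = 3 \cdot 0 \left(-4\right) = 0 \left(-4\right) = 0$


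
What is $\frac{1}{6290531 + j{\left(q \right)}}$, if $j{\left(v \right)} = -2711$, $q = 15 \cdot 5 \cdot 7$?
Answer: $\frac{1}{6287820} \approx 1.5904 \cdot 10^{-7}$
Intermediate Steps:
$q = 525$ ($q = 75 \cdot 7 = 525$)
$\frac{1}{6290531 + j{\left(q \right)}} = \frac{1}{6290531 - 2711} = \frac{1}{6287820}$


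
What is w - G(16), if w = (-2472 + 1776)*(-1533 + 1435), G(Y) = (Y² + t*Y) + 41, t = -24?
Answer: 68295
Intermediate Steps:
G(Y) = 41 + Y² - 24*Y (G(Y) = (Y² - 24*Y) + 41 = 41 + Y² - 24*Y)
w = 68208 (w = -696*(-98) = 68208)
w - G(16) = 68208 - (41 + 16² - 24*16) = 68208 - (41 + 256 - 384) = 68208 - 1*(-87) = 68208 + 87 = 68295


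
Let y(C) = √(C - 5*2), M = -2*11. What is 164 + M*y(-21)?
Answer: 164 - 22*I*√31 ≈ 164.0 - 122.49*I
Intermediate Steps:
M = -22
y(C) = √(-10 + C) (y(C) = √(C - 10) = √(-10 + C))
164 + M*y(-21) = 164 - 22*√(-10 - 21) = 164 - 22*I*√31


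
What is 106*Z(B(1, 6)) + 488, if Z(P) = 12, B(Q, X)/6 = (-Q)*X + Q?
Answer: 1760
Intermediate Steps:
B(Q, X) = 6*Q - 6*Q*X (B(Q, X) = 6*((-Q)*X + Q) = 6*(-Q*X + Q) = 6*(Q - Q*X) = 6*Q - 6*Q*X)
106*Z(B(1, 6)) + 488 = 106*12 + 488 = 1272 + 488 = 1760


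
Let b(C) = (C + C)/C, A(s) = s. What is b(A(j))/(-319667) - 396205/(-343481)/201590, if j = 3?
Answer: -2366201169/4426897887062986 ≈ -5.3451e-7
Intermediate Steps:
b(C) = 2 (b(C) = (2*C)/C = 2)
b(A(j))/(-319667) - 396205/(-343481)/201590 = 2/(-319667) - 396205/(-343481)/201590 = 2*(-1/319667) - 396205*(-1/343481)*(1/201590) = -2/319667 + (396205/343481)*(1/201590) = -2/319667 + 79241/13848466958 = -2366201169/4426897887062986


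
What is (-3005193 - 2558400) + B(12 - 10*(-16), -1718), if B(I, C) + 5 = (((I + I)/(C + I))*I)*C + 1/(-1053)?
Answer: -4475077247699/813969 ≈ -5.4978e+6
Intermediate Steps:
B(I, C) = -5266/1053 + 2*C*I**2/(C + I) (B(I, C) = -5 + ((((I + I)/(C + I))*I)*C + 1/(-1053)) = -5 + ((((2*I)/(C + I))*I)*C - 1/1053) = -5 + (((2*I/(C + I))*I)*C - 1/1053) = -5 + ((2*I**2/(C + I))*C - 1/1053) = -5 + (2*C*I**2/(C + I) - 1/1053) = -5 + (-1/1053 + 2*C*I**2/(C + I)) = -5266/1053 + 2*C*I**2/(C + I))
(-3005193 - 2558400) + B(12 - 10*(-16), -1718) = (-3005193 - 2558400) + 2*(-2633*(-1718) - 2633*(12 - 10*(-16)) + 1053*(-1718)*(12 - 10*(-16))**2)/(1053*(-1718 + (12 - 10*(-16)))) = -5563593 + 2*(4523494 - 2633*(12 + 160) + 1053*(-1718)*(12 + 160)**2)/(1053*(-1718 + (12 + 160))) = -5563593 + 2*(4523494 - 2633*172 + 1053*(-1718)*172**2)/(1053*(-1718 + 172)) = -5563593 + (2/1053)*(4523494 - 452876 + 1053*(-1718)*29584)/(-1546) = -5563593 + (2/1053)*(-1/1546)*(4523494 - 452876 - 53519053536) = -5563593 + (2/1053)*(-1/1546)*(-53514982918) = -5563593 + 53514982918/813969 = -4475077247699/813969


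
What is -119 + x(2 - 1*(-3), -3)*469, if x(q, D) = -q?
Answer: -2464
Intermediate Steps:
-119 + x(2 - 1*(-3), -3)*469 = -119 - (2 - 1*(-3))*469 = -119 - (2 + 3)*469 = -119 - 1*5*469 = -119 - 5*469 = -119 - 2345 = -2464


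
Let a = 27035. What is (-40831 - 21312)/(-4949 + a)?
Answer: -62143/22086 ≈ -2.8137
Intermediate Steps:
(-40831 - 21312)/(-4949 + a) = (-40831 - 21312)/(-4949 + 27035) = -62143/22086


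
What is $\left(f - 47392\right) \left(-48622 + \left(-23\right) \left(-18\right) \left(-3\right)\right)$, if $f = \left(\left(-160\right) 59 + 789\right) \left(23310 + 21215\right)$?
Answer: $19209266639288$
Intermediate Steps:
$f = -385185775$ ($f = \left(-9440 + 789\right) 44525 = \left(-8651\right) 44525 = -385185775$)
$\left(f - 47392\right) \left(-48622 + \left(-23\right) \left(-18\right) \left(-3\right)\right) = \left(-385185775 - 47392\right) \left(-48622 + \left(-23\right) \left(-18\right) \left(-3\right)\right) = - 385233167 \left(-48622 + 414 \left(-3\right)\right) = - 385233167 \left(-48622 - 1242\right) = \left(-385233167\right) \left(-49864\right) = 19209266639288$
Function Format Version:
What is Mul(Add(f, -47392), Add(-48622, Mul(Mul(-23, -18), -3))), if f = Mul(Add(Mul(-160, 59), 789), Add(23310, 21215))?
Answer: 19209266639288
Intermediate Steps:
f = -385185775 (f = Mul(Add(-9440, 789), 44525) = Mul(-8651, 44525) = -385185775)
Mul(Add(f, -47392), Add(-48622, Mul(Mul(-23, -18), -3))) = Mul(Add(-385185775, -47392), Add(-48622, Mul(Mul(-23, -18), -3))) = Mul(-385233167, Add(-48622, Mul(414, -3))) = Mul(-385233167, Add(-48622, -1242)) = Mul(-385233167, -49864) = 19209266639288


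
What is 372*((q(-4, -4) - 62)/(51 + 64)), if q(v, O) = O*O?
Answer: -744/5 ≈ -148.80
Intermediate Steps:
q(v, O) = O²
372*((q(-4, -4) - 62)/(51 + 64)) = 372*(((-4)² - 62)/(51 + 64)) = 372*((16 - 62)/115) = 372*(-46*1/115) = 372*(-⅖) = -744/5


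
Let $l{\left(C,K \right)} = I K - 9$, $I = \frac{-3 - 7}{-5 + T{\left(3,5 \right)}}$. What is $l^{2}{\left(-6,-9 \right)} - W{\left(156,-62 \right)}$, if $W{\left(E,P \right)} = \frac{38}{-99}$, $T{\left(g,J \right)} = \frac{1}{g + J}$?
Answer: $\frac{12623873}{16731} \approx 754.52$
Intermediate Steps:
$T{\left(g,J \right)} = \frac{1}{J + g}$
$W{\left(E,P \right)} = - \frac{38}{99}$ ($W{\left(E,P \right)} = 38 \left(- \frac{1}{99}\right) = - \frac{38}{99}$)
$I = \frac{80}{39}$ ($I = \frac{-3 - 7}{-5 + \frac{1}{5 + 3}} = - \frac{10}{-5 + \frac{1}{8}} = - \frac{10}{- \frac{39}{8}} = \left(-10\right) \left(- \frac{8}{39}\right) = \frac{80}{39} \approx 2.0513$)
$l{\left(C,K \right)} = -9 + \frac{80 K}{39}$ ($l{\left(C,K \right)} = \frac{80 K}{39} - 9 = -9 + \frac{80 K}{39}$)
$l^{2}{\left(-6,-9 \right)} - W{\left(156,-62 \right)} = \left(-9 + \frac{80}{39} \left(-9\right)\right)^{2} - - \frac{38}{99} = \left(-9 - \frac{240}{13}\right)^{2} + \frac{38}{99} = \left(- \frac{357}{13}\right)^{2} + \frac{38}{99} = \frac{127449}{169} + \frac{38}{99} = \frac{12623873}{16731}$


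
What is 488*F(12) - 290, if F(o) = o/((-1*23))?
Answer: -12526/23 ≈ -544.61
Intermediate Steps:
F(o) = -o/23 (F(o) = o/(-23) = o*(-1/23) = -o/23)
488*F(12) - 290 = 488*(-1/23*12) - 290 = 488*(-12/23) - 290 = -5856/23 - 290 = -12526/23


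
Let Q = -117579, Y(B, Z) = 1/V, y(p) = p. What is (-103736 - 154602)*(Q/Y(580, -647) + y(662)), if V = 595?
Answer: 18073027582934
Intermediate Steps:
Y(B, Z) = 1/595
(-103736 - 154602)*(Q/Y(580, -647) + y(662)) = (-103736 - 154602)*(-117579/1/595 + 662) = -258338*(-117579*595 + 662) = -258338*(-69959505 + 662) = -258338*(-69958843) = 18073027582934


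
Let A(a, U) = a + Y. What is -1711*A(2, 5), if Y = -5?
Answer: 5133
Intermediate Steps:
A(a, U) = -5 + a (A(a, U) = a - 5 = -5 + a)
-1711*A(2, 5) = -1711*(-5 + 2) = -1711*(-3) = 5133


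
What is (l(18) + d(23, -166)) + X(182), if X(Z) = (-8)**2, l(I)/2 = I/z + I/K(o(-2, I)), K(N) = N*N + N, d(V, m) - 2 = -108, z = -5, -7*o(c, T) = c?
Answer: 244/5 ≈ 48.800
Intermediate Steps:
o(c, T) = -c/7
d(V, m) = -106 (d(V, m) = 2 - 108 = -106)
K(N) = N + N**2 (K(N) = N**2 + N = N + N**2)
l(I) = 227*I/45 (l(I) = 2*(I/(-5) + I/(((-1/7*(-2))*(1 - 1/7*(-2))))) = 2*(I*(-1/5) + I/((2*(1 + 2/7)/7))) = 2*(-I/5 + I/(((2/7)*(9/7)))) = 2*(-I/5 + I/(18/49)) = 2*(-I/5 + I*(49/18)) = 2*(-I/5 + 49*I/18) = 2*(227*I/90) = 227*I/45)
X(Z) = 64
(l(18) + d(23, -166)) + X(182) = ((227/45)*18 - 106) + 64 = (454/5 - 106) + 64 = -76/5 + 64 = 244/5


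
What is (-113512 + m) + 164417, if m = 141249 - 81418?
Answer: 110736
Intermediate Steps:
m = 59831
(-113512 + m) + 164417 = (-113512 + 59831) + 164417 = -53681 + 164417 = 110736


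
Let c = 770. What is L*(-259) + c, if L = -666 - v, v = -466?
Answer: 52570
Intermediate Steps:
L = -200 (L = -666 - 1*(-466) = -666 + 466 = -200)
L*(-259) + c = -200*(-259) + 770 = 51800 + 770 = 52570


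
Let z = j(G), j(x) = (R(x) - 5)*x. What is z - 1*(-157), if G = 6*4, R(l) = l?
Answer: 613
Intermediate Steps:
G = 24
j(x) = x*(-5 + x) (j(x) = (x - 5)*x = (-5 + x)*x = x*(-5 + x))
z = 456 (z = 24*(-5 + 24) = 24*19 = 456)
z - 1*(-157) = 456 - 1*(-157) = 456 + 157 = 613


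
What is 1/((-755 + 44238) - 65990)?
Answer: -1/22507 ≈ -4.4431e-5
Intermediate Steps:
1/((-755 + 44238) - 65990) = 1/(43483 - 65990) = 1/(-22507) = -1/22507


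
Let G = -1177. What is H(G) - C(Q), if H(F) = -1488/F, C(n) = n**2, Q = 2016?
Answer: -4783627824/1177 ≈ -4.0643e+6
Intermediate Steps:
H(G) - C(Q) = -1488/(-1177) - 1*2016**2 = -1488*(-1/1177) - 1*4064256 = 1488/1177 - 4064256 = -4783627824/1177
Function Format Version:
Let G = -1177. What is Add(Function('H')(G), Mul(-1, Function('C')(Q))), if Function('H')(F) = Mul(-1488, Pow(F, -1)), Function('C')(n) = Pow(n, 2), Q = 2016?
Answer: Rational(-4783627824, 1177) ≈ -4.0643e+6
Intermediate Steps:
Add(Function('H')(G), Mul(-1, Function('C')(Q))) = Add(Mul(-1488, Pow(-1177, -1)), Mul(-1, Pow(2016, 2))) = Add(Mul(-1488, Rational(-1, 1177)), Mul(-1, 4064256)) = Add(Rational(1488, 1177), -4064256) = Rational(-4783627824, 1177)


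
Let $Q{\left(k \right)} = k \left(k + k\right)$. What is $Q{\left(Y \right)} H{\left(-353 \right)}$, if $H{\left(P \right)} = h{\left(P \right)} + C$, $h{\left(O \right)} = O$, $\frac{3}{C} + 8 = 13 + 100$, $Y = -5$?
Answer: $- \frac{123540}{7} \approx -17649.0$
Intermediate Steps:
$C = \frac{1}{35}$ ($C = \frac{3}{-8 + \left(13 + 100\right)} = \frac{3}{-8 + 113} = \frac{3}{105} = 3 \cdot \frac{1}{105} = \frac{1}{35} \approx 0.028571$)
$Q{\left(k \right)} = 2 k^{2}$ ($Q{\left(k \right)} = k 2 k = 2 k^{2}$)
$H{\left(P \right)} = \frac{1}{35} + P$ ($H{\left(P \right)} = P + \frac{1}{35} = \frac{1}{35} + P$)
$Q{\left(Y \right)} H{\left(-353 \right)} = 2 \left(-5\right)^{2} \left(\frac{1}{35} - 353\right) = 2 \cdot 25 \left(- \frac{12354}{35}\right) = 50 \left(- \frac{12354}{35}\right) = - \frac{123540}{7}$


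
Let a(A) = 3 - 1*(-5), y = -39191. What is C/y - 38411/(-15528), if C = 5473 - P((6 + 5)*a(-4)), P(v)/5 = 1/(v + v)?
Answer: 31248386359/13388272656 ≈ 2.3340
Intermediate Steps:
a(A) = 8 (a(A) = 3 + 5 = 8)
P(v) = 5/(2*v) (P(v) = 5/(v + v) = 5/((2*v)) = 5*(1/(2*v)) = 5/(2*v))
C = 963243/176 (C = 5473 - 5/(2*((6 + 5)*8)) = 5473 - 5/(2*(11*8)) = 5473 - 5/(2*88) = 5473 - 1*5/176 = 5473 - 5/176 = 963243/176 ≈ 5473.0)
C/y - 38411/(-15528) = (963243/176)/(-39191) - 38411/(-15528) = (963243/176)*(-1/39191) - 38411*(-1/15528) = -963243/6897616 + 38411/15528 = 31248386359/13388272656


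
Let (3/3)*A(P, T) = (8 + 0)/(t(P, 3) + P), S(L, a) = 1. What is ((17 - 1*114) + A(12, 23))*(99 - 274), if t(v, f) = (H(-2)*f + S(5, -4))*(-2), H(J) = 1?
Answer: 16625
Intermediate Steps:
t(v, f) = -2 - 2*f (t(v, f) = (1*f + 1)*(-2) = (f + 1)*(-2) = (1 + f)*(-2) = -2 - 2*f)
A(P, T) = 8/(-8 + P) (A(P, T) = (8 + 0)/((-2 - 2*3) + P) = 8/((-2 - 6) + P) = 8/(-8 + P))
((17 - 1*114) + A(12, 23))*(99 - 274) = ((17 - 1*114) + 8/(-8 + 12))*(99 - 274) = ((17 - 114) + 8/4)*(-175) = (-97 + 8*(¼))*(-175) = (-97 + 2)*(-175) = -95*(-175) = 16625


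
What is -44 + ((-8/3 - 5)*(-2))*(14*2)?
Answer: 1156/3 ≈ 385.33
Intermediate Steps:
-44 + ((-8/3 - 5)*(-2))*(14*2) = -44 + ((-8/3 - 5)*(-2))*28 = -44 - 23/3*(-2)*28 = -44 + (46/3)*28 = -44 + 1288/3 = 1156/3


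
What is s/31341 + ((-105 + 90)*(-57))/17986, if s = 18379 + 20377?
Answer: 723861971/563699226 ≈ 1.2841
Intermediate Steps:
s = 38756
s/31341 + ((-105 + 90)*(-57))/17986 = 38756/31341 + ((-105 + 90)*(-57))/17986 = 38756*(1/31341) - 15*(-57)*(1/17986) = 38756/31341 + 855*(1/17986) = 38756/31341 + 855/17986 = 723861971/563699226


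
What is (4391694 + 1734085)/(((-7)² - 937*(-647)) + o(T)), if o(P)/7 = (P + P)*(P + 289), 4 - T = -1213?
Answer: 6125779/26265516 ≈ 0.23323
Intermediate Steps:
T = 1217 (T = 4 - 1*(-1213) = 4 + 1213 = 1217)
o(P) = 14*P*(289 + P) (o(P) = 7*((P + P)*(P + 289)) = 7*((2*P)*(289 + P)) = 7*(2*P*(289 + P)) = 14*P*(289 + P))
(4391694 + 1734085)/(((-7)² - 937*(-647)) + o(T)) = (4391694 + 1734085)/(((-7)² - 937*(-647)) + 14*1217*(289 + 1217)) = 6125779/((49 + 606239) + 14*1217*1506) = 6125779/(606288 + 25659228) = 6125779/26265516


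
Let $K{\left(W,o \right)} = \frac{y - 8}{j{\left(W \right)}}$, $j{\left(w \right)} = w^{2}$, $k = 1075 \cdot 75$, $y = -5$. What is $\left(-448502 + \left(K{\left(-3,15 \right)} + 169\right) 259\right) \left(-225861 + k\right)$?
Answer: $\frac{176507537752}{3} \approx 5.8836 \cdot 10^{10}$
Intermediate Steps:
$k = 80625$
$K{\left(W,o \right)} = - \frac{13}{W^{2}}$ ($K{\left(W,o \right)} = \frac{-5 - 8}{W^{2}} = - \frac{13}{W^{2}}$)
$\left(-448502 + \left(K{\left(-3,15 \right)} + 169\right) 259\right) \left(-225861 + k\right) = \left(-448502 + \left(- \frac{13}{9} + 169\right) 259\right) \left(-225861 + 80625\right) = \left(-448502 + \left(\left(-13\right) \frac{1}{9} + 169\right) 259\right) \left(-145236\right) = \left(-448502 + \left(- \frac{13}{9} + 169\right) 259\right) \left(-145236\right) = \left(-448502 + \frac{1508}{9} \cdot 259\right) \left(-145236\right) = \left(-448502 + \frac{390572}{9}\right) \left(-145236\right) = \left(- \frac{3645946}{9}\right) \left(-145236\right) = \frac{176507537752}{3}$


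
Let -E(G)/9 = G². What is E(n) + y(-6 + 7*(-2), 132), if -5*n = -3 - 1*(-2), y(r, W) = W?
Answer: 3291/25 ≈ 131.64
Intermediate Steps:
n = ⅕ (n = -(-3 - 1*(-2))/5 = -(-3 + 2)/5 = -⅕*(-1) = ⅕ ≈ 0.20000)
E(G) = -9*G²
E(n) + y(-6 + 7*(-2), 132) = -9*(⅕)² + 132 = -9*1/25 + 132 = -9/25 + 132 = 3291/25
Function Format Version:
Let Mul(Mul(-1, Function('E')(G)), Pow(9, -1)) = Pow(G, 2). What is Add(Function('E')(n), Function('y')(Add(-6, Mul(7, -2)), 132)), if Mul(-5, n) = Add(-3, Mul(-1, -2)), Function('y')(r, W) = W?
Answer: Rational(3291, 25) ≈ 131.64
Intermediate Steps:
n = Rational(1, 5) (n = Mul(Rational(-1, 5), Add(-3, Mul(-1, -2))) = Mul(Rational(-1, 5), Add(-3, 2)) = Mul(Rational(-1, 5), -1) = Rational(1, 5) ≈ 0.20000)
Function('E')(G) = Mul(-9, Pow(G, 2))
Add(Function('E')(n), Function('y')(Add(-6, Mul(7, -2)), 132)) = Add(Mul(-9, Pow(Rational(1, 5), 2)), 132) = Add(Mul(-9, Rational(1, 25)), 132) = Add(Rational(-9, 25), 132) = Rational(3291, 25)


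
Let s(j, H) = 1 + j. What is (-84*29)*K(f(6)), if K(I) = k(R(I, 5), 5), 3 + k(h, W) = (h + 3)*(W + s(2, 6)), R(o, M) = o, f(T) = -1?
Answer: -31668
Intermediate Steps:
k(h, W) = -3 + (3 + W)*(3 + h) (k(h, W) = -3 + (h + 3)*(W + (1 + 2)) = -3 + (3 + h)*(W + 3) = -3 + (3 + h)*(3 + W) = -3 + (3 + W)*(3 + h))
K(I) = 21 + 8*I (K(I) = 6 + 3*5 + 3*I + 5*I = 6 + 15 + 3*I + 5*I = 21 + 8*I)
(-84*29)*K(f(6)) = (-84*29)*(21 + 8*(-1)) = -2436*(21 - 8) = -2436*13 = -31668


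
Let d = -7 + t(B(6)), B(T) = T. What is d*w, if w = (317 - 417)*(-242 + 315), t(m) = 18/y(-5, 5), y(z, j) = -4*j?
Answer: 57670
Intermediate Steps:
t(m) = -9/10 (t(m) = 18/((-4*5)) = 18/(-20) = 18*(-1/20) = -9/10)
w = -7300 (w = -100*73 = -7300)
d = -79/10 (d = -7 - 9/10 = -79/10 ≈ -7.9000)
d*w = -79/10*(-7300) = 57670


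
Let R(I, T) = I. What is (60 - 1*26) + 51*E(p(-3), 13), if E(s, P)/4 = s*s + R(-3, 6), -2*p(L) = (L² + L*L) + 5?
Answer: 26401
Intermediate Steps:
p(L) = -5/2 - L² (p(L) = -((L² + L*L) + 5)/2 = -((L² + L²) + 5)/2 = -(2*L² + 5)/2 = -(5 + 2*L²)/2 = -5/2 - L²)
E(s, P) = -12 + 4*s² (E(s, P) = 4*(s*s - 3) = 4*(s² - 3) = 4*(-3 + s²) = -12 + 4*s²)
(60 - 1*26) + 51*E(p(-3), 13) = (60 - 1*26) + 51*(-12 + 4*(-5/2 - 1*(-3)²)²) = (60 - 26) + 51*(-12 + 4*(-5/2 - 1*9)²) = 34 + 51*(-12 + 4*(-5/2 - 9)²) = 34 + 51*(-12 + 4*(-23/2)²) = 34 + 51*(-12 + 4*(529/4)) = 34 + 51*(-12 + 529) = 34 + 51*517 = 34 + 26367 = 26401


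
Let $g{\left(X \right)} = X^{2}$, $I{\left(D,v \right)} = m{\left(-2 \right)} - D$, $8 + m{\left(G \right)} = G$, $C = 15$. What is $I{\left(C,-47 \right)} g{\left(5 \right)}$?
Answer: $-625$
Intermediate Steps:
$m{\left(G \right)} = -8 + G$
$I{\left(D,v \right)} = -10 - D$ ($I{\left(D,v \right)} = \left(-8 - 2\right) - D = -10 - D$)
$I{\left(C,-47 \right)} g{\left(5 \right)} = \left(-10 - 15\right) 5^{2} = \left(-10 - 15\right) 25 = \left(-25\right) 25 = -625$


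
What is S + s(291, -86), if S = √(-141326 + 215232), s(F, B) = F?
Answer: 291 + √73906 ≈ 562.86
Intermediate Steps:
S = √73906 ≈ 271.86
S + s(291, -86) = √73906 + 291 = 291 + √73906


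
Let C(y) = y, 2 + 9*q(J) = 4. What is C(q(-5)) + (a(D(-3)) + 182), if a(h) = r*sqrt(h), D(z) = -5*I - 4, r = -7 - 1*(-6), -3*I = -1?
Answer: 1640/9 - I*sqrt(51)/3 ≈ 182.22 - 2.3805*I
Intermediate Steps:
I = 1/3 (I = -1/3*(-1) = 1/3 ≈ 0.33333)
q(J) = 2/9 (q(J) = -2/9 + (1/9)*4 = -2/9 + 4/9 = 2/9)
r = -1 (r = -7 + 6 = -1)
D(z) = -17/3 (D(z) = -5*1/3 - 4 = -5/3 - 4 = -17/3)
a(h) = -sqrt(h)
C(q(-5)) + (a(D(-3)) + 182) = 2/9 + (-sqrt(-17/3) + 182) = 2/9 + (-I*sqrt(51)/3 + 182) = 2/9 + (182 - I*sqrt(51)/3) = 1640/9 - I*sqrt(51)/3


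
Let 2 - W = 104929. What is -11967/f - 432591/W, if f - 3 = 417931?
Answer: 179538825585/43852560818 ≈ 4.0941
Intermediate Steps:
W = -104927 (W = 2 - 1*104929 = 2 - 104929 = -104927)
f = 417934 (f = 3 + 417931 = 417934)
-11967/f - 432591/W = -11967/417934 - 432591/(-104927) = -11967*1/417934 - 432591*(-1/104927) = -11967/417934 + 432591/104927 = 179538825585/43852560818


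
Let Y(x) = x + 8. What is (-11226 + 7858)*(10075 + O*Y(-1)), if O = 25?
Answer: -34522000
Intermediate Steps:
Y(x) = 8 + x
(-11226 + 7858)*(10075 + O*Y(-1)) = (-11226 + 7858)*(10075 + 25*(8 - 1)) = -3368*(10075 + 25*7) = -3368*(10075 + 175) = -3368*10250 = -34522000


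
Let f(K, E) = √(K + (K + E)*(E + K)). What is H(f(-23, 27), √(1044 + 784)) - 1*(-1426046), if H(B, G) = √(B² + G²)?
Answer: 1426046 + √1821 ≈ 1.4261e+6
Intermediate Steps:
f(K, E) = √(K + (E + K)²) (f(K, E) = √(K + (E + K)*(E + K)) = √(K + (E + K)²))
H(f(-23, 27), √(1044 + 784)) - 1*(-1426046) = √((√(-23 + (27 - 23)²))² + (√(1044 + 784))²) - 1*(-1426046) = √((√(-23 + 4²))² + (√1828)²) + 1426046 = √((√(-23 + 16))² + (2*√457)²) + 1426046 = √((√(-7))² + 1828) + 1426046 = √((I*√7)² + 1828) + 1426046 = √(-7 + 1828) + 1426046 = √1821 + 1426046 = 1426046 + √1821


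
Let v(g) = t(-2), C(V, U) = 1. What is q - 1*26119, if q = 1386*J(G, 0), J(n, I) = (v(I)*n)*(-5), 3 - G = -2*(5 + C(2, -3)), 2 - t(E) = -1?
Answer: -337969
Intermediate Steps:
t(E) = 3 (t(E) = 2 - 1*(-1) = 2 + 1 = 3)
G = 15 (G = 3 - (-2)*(5 + 1) = 3 - (-2)*6 = 3 - 1*(-12) = 3 + 12 = 15)
v(g) = 3
J(n, I) = -15*n (J(n, I) = (3*n)*(-5) = -15*n)
q = -311850 (q = 1386*(-15*15) = 1386*(-225) = -311850)
q - 1*26119 = -311850 - 1*26119 = -311850 - 26119 = -337969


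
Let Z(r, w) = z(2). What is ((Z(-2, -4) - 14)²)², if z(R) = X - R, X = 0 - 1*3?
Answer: 130321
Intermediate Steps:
X = -3 (X = 0 - 3 = -3)
z(R) = -3 - R
Z(r, w) = -5 (Z(r, w) = -3 - 1*2 = -3 - 2 = -5)
((Z(-2, -4) - 14)²)² = ((-5 - 14)²)² = ((-19)²)² = 361² = 130321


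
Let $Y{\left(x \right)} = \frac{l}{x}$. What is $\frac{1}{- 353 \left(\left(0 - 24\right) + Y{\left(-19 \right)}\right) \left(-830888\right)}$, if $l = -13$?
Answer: $- \frac{19}{129933434552} \approx -1.4623 \cdot 10^{-10}$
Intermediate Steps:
$Y{\left(x \right)} = - \frac{13}{x}$
$\frac{1}{- 353 \left(\left(0 - 24\right) + Y{\left(-19 \right)}\right) \left(-830888\right)} = \frac{1}{- 353 \left(\left(0 - 24\right) - \frac{13}{-19}\right) \left(-830888\right)} = \frac{1}{\left(-353\right) \left(\left(0 - 24\right) - - \frac{13}{19}\right)} \left(- \frac{1}{830888}\right) = \frac{1}{\left(-353\right) \left(-24 + \frac{13}{19}\right)} \left(- \frac{1}{830888}\right) = \frac{1}{\left(-353\right) \left(- \frac{443}{19}\right)} \left(- \frac{1}{830888}\right) = \frac{1}{\frac{156379}{19}} \left(- \frac{1}{830888}\right) = \frac{19}{156379} \left(- \frac{1}{830888}\right) = - \frac{19}{129933434552}$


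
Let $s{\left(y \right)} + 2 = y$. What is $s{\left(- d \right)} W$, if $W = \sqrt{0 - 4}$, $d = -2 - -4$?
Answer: $- 8 i \approx - 8.0 i$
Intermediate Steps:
$d = 2$ ($d = -2 + 4 = 2$)
$W = 2 i$ ($W = \sqrt{-4} = 2 i \approx 2.0 i$)
$s{\left(y \right)} = -2 + y$
$s{\left(- d \right)} W = \left(-2 - 2\right) 2 i = - 4 \cdot 2 i = - 8 i$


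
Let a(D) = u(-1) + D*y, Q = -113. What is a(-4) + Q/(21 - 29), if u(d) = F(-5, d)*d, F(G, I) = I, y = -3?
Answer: 217/8 ≈ 27.125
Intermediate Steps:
u(d) = d² (u(d) = d*d = d²)
a(D) = 1 - 3*D (a(D) = (-1)² + D*(-3) = 1 - 3*D)
a(-4) + Q/(21 - 29) = (1 - 3*(-4)) - 113/(21 - 29) = (1 + 12) - 113/(-8) = 13 - ⅛*(-113) = 13 + 113/8 = 217/8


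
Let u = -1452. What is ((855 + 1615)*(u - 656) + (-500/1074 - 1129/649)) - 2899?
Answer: -1815634655590/348513 ≈ -5.2097e+6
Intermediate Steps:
((855 + 1615)*(u - 656) + (-500/1074 - 1129/649)) - 2899 = ((855 + 1615)*(-1452 - 656) + (-500/1074 - 1129/649)) - 2899 = (2470*(-2108) + (-500*1/1074 - 1129*1/649)) - 2899 = (-5206760 + (-250/537 - 1129/649)) - 2899 = (-5206760 - 768523/348513) - 2899 = -1814624316403/348513 - 2899 = -1815634655590/348513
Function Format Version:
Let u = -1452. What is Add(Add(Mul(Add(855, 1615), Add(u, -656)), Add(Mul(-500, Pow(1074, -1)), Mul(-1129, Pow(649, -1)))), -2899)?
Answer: Rational(-1815634655590, 348513) ≈ -5.2097e+6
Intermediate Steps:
Add(Add(Mul(Add(855, 1615), Add(u, -656)), Add(Mul(-500, Pow(1074, -1)), Mul(-1129, Pow(649, -1)))), -2899) = Add(Add(Mul(Add(855, 1615), Add(-1452, -656)), Add(Mul(-500, Pow(1074, -1)), Mul(-1129, Pow(649, -1)))), -2899) = Add(Add(Mul(2470, -2108), Add(Mul(-500, Rational(1, 1074)), Mul(-1129, Rational(1, 649)))), -2899) = Add(Add(-5206760, Add(Rational(-250, 537), Rational(-1129, 649))), -2899) = Add(Add(-5206760, Rational(-768523, 348513)), -2899) = Add(Rational(-1814624316403, 348513), -2899) = Rational(-1815634655590, 348513)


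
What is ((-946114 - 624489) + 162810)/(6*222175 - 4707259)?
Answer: 1407793/3374209 ≈ 0.41722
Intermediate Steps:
((-946114 - 624489) + 162810)/(6*222175 - 4707259) = (-1570603 + 162810)/(1333050 - 4707259) = -1407793/(-3374209) = -1407793*(-1/3374209) = 1407793/3374209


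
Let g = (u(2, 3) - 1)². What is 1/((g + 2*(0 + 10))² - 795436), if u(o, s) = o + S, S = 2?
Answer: -1/794595 ≈ -1.2585e-6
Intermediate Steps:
u(o, s) = 2 + o (u(o, s) = o + 2 = 2 + o)
g = 9 (g = ((2 + 2) - 1)² = (4 - 1)² = 3² = 9)
1/((g + 2*(0 + 10))² - 795436) = 1/((9 + 2*(0 + 10))² - 795436) = 1/((9 + 2*10)² - 795436) = 1/((9 + 20)² - 795436) = 1/(29² - 795436) = 1/(841 - 795436) = 1/(-794595) = -1/794595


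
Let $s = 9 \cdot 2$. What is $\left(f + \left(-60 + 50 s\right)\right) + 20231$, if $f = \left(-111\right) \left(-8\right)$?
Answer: $21959$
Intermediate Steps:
$s = 18$
$f = 888$
$\left(f + \left(-60 + 50 s\right)\right) + 20231 = \left(888 + \left(-60 + 50 \cdot 18\right)\right) + 20231 = \left(888 + \left(-60 + 900\right)\right) + 20231 = \left(888 + 840\right) + 20231 = 1728 + 20231 = 21959$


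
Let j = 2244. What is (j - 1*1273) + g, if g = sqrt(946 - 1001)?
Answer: 971 + I*sqrt(55) ≈ 971.0 + 7.4162*I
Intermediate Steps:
g = I*sqrt(55) (g = sqrt(-55) = I*sqrt(55) ≈ 7.4162*I)
(j - 1*1273) + g = (2244 - 1*1273) + I*sqrt(55) = (2244 - 1273) + I*sqrt(55) = 971 + I*sqrt(55)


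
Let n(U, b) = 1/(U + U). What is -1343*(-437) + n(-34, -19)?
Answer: 39908587/68 ≈ 5.8689e+5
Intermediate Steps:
n(U, b) = 1/(2*U)
-1343*(-437) + n(-34, -19) = -1343*(-437) + (½)/(-34) = 586891 + (½)*(-1/34) = 586891 - 1/68 = 39908587/68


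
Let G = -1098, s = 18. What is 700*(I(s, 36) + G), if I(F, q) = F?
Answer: -756000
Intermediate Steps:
700*(I(s, 36) + G) = 700*(18 - 1098) = 700*(-1080) = -756000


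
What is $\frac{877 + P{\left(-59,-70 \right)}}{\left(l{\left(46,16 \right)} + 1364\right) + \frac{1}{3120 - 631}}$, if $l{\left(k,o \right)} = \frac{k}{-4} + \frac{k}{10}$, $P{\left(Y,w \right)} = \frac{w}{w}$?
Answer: $\frac{21853420}{33778229} \approx 0.64697$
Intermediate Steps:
$P{\left(Y,w \right)} = 1$
$l{\left(k,o \right)} = - \frac{3 k}{20}$ ($l{\left(k,o \right)} = k \left(- \frac{1}{4}\right) + k \frac{1}{10} = - \frac{k}{4} + \frac{k}{10} = - \frac{3 k}{20}$)
$\frac{877 + P{\left(-59,-70 \right)}}{\left(l{\left(46,16 \right)} + 1364\right) + \frac{1}{3120 - 631}} = \frac{877 + 1}{\left(\left(- \frac{3}{20}\right) 46 + 1364\right) + \frac{1}{3120 - 631}} = \frac{878}{\left(- \frac{69}{10} + 1364\right) + \frac{1}{2489}} = \frac{878}{\frac{13571}{10} + \frac{1}{2489}} = \frac{878}{\frac{33778229}{24890}} = 878 \cdot \frac{24890}{33778229} = \frac{21853420}{33778229}$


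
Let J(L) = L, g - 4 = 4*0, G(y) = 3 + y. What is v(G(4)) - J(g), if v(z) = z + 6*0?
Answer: 3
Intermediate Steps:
v(z) = z (v(z) = z + 0 = z)
g = 4 (g = 4 + 4*0 = 4 + 0 = 4)
v(G(4)) - J(g) = (3 + 4) - 1*4 = 7 - 4 = 3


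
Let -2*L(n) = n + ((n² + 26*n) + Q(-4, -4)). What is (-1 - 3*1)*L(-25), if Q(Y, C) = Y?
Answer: -108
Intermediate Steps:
L(n) = 2 - 27*n/2 - n²/2 (L(n) = -(n + ((n² + 26*n) - 4))/2 = -(n + (-4 + n² + 26*n))/2 = -(-4 + n² + 27*n)/2 = 2 - 27*n/2 - n²/2)
(-1 - 3*1)*L(-25) = (-1 - 3*1)*(2 - 27/2*(-25) - ½*(-25)²) = (-1 - 3)*(2 + 675/2 - ½*625) = -4*(2 + 675/2 - 625/2) = -4*27 = -108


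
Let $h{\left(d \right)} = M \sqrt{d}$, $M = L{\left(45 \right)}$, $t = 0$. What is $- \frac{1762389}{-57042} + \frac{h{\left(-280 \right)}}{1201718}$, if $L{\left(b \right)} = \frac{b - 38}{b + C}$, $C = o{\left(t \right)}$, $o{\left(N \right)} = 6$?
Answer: $\frac{195821}{6338} + \frac{i \sqrt{70}}{4377687} \approx 30.896 + 1.9112 \cdot 10^{-6} i$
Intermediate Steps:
$C = 6$
$L{\left(b \right)} = \frac{-38 + b}{6 + b}$ ($L{\left(b \right)} = \frac{b - 38}{b + 6} = \frac{-38 + b}{6 + b}$)
$M = \frac{7}{51}$ ($M = \frac{-38 + 45}{6 + 45} = \frac{1}{51} \cdot 7 = \frac{7}{51} \approx 0.13725$)
$h{\left(d \right)} = \frac{7 \sqrt{d}}{51}$
$- \frac{1762389}{-57042} + \frac{h{\left(-280 \right)}}{1201718} = - \frac{1762389}{-57042} + \frac{\frac{7}{51} \sqrt{-280}}{1201718} = \left(-1762389\right) \left(- \frac{1}{57042}\right) + \frac{7 \cdot 2 i \sqrt{70}}{51} \cdot \frac{1}{1201718} = \frac{195821}{6338} + \frac{14 i \sqrt{70}}{51} \cdot \frac{1}{1201718} = \frac{195821}{6338} + \frac{i \sqrt{70}}{4377687}$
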